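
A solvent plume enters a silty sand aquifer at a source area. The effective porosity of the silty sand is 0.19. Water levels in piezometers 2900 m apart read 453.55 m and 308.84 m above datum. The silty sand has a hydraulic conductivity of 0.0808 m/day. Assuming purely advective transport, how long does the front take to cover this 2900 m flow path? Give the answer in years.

374

Hydraulic gradient i = (453.55 − 308.84) / 2900 = 144.71 / 2900 = 0.04990.
Darcy flux q = K · i = 0.08080 × 0.04990 = 0.004032 m/day.
Seepage velocity v = q / n_e = 0.004032 / 0.19 = 0.02122 m/day.
Travel time t = L / v = 2900 / 0.02122 = 1.367e+05 days = 374.2 years.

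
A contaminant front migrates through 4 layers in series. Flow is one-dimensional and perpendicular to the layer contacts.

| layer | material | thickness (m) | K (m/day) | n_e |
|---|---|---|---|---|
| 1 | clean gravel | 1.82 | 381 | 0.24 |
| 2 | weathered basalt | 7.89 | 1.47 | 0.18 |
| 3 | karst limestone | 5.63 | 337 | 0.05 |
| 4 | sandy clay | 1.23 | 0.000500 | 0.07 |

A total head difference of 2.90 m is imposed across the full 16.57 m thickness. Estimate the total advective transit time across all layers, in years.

5.18

With flow normal to the layers, continuity requires the same specific discharge q through every layer.
Σ(b_i/K_i) = 1.82/381 + 7.89/1.47 + 5.63/337 + 1.23/0.000500 = 2465 d.
q = Δh / Σ(b_i/K_i) = 2.90 / 2465 = 0.001176 m/day.
In each layer the seepage velocity is v_i = q/n_i, so the layer transit time is t_i = b_i·n_i / q:
  layer 1 (clean gravel): t_1 = 1.82 × 0.24 / 0.001176 = 371.3 d
  layer 2 (weathered basalt): t_2 = 7.89 × 0.18 / 0.001176 = 1207 d
  layer 3 (karst limestone): t_3 = 5.63 × 0.05 / 0.001176 = 239.3 d
  layer 4 (sandy clay): t_4 = 1.23 × 0.07 / 0.001176 = 73.20 d
Total t = Σ t_i = 1891 days = 5.178 years.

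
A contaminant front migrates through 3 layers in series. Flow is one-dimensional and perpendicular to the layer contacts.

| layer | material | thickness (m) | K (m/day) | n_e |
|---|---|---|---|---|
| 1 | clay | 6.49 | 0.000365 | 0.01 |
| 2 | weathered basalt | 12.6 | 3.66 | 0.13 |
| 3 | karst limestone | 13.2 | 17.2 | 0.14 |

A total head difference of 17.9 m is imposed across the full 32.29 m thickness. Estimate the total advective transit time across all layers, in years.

With flow normal to the layers, continuity requires the same specific discharge q through every layer.
Σ(b_i/K_i) = 6.49/0.000365 + 12.6/3.66 + 13.2/17.2 = 17785 d.
q = Δh / Σ(b_i/K_i) = 17.9 / 17785 = 0.001006 m/day.
In each layer the seepage velocity is v_i = q/n_i, so the layer transit time is t_i = b_i·n_i / q:
  layer 1 (clay): t_1 = 6.49 × 0.01 / 0.001006 = 64.48 d
  layer 2 (weathered basalt): t_2 = 12.6 × 0.13 / 0.001006 = 1627 d
  layer 3 (karst limestone): t_3 = 13.2 × 0.14 / 0.001006 = 1836 d
Total t = Σ t_i = 3528 days = 9.659 years.

9.66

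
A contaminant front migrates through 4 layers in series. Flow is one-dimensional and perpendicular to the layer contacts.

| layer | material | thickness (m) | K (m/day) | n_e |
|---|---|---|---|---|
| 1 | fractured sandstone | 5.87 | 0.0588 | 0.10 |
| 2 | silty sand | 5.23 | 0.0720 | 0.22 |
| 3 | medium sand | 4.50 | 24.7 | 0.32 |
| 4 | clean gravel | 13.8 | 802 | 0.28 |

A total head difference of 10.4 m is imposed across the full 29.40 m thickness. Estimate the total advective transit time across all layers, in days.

117

With flow normal to the layers, continuity requires the same specific discharge q through every layer.
Σ(b_i/K_i) = 5.87/0.0588 + 5.23/0.0720 + 4.50/24.7 + 13.8/802 = 172.7 d.
q = Δh / Σ(b_i/K_i) = 10.4 / 172.7 = 0.06023 m/day.
In each layer the seepage velocity is v_i = q/n_i, so the layer transit time is t_i = b_i·n_i / q:
  layer 1 (fractured sandstone): t_1 = 5.87 × 0.10 / 0.06023 = 9.746 d
  layer 2 (silty sand): t_2 = 5.23 × 0.22 / 0.06023 = 19.10 d
  layer 3 (medium sand): t_3 = 4.50 × 0.32 / 0.06023 = 23.91 d
  layer 4 (clean gravel): t_4 = 13.8 × 0.28 / 0.06023 = 64.15 d
Total t = Σ t_i = 116.9 days.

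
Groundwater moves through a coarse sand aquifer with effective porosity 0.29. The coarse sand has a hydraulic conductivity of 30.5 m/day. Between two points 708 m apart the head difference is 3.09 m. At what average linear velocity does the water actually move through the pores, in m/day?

0.459

Hydraulic gradient i = Δh / L = 3.09 / 708 = 0.004364.
Darcy flux q = K · i = 30.50 × 0.004364 = 0.1331 m/day.
Seepage velocity v = q / n_e = 0.1331 / 0.29 = 0.4590 m/day.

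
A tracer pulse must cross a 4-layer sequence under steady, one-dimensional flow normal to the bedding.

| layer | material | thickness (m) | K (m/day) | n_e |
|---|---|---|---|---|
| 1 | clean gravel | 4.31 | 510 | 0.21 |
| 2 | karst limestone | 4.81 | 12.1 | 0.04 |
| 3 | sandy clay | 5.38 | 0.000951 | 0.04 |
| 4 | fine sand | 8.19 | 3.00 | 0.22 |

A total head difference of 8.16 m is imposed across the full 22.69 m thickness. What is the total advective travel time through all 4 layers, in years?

5.91

With flow normal to the layers, continuity requires the same specific discharge q through every layer.
Σ(b_i/K_i) = 4.31/510 + 4.81/12.1 + 5.38/0.000951 + 8.19/3.00 = 5660 d.
q = Δh / Σ(b_i/K_i) = 8.16 / 5660 = 0.001442 m/day.
In each layer the seepage velocity is v_i = q/n_i, so the layer transit time is t_i = b_i·n_i / q:
  layer 1 (clean gravel): t_1 = 4.31 × 0.21 / 0.001442 = 627.8 d
  layer 2 (karst limestone): t_2 = 4.81 × 0.04 / 0.001442 = 133.5 d
  layer 3 (sandy clay): t_3 = 5.38 × 0.04 / 0.001442 = 149.3 d
  layer 4 (fine sand): t_4 = 8.19 × 0.22 / 0.001442 = 1250 d
Total t = Σ t_i = 2160 days = 5.915 years.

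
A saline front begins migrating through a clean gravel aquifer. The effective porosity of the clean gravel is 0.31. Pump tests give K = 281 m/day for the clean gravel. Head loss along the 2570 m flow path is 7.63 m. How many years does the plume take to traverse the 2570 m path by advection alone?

Hydraulic gradient i = Δh / L = 7.63 / 2570 = 0.002969.
Darcy flux q = K · i = 281.0 × 0.002969 = 0.8343 m/day.
Seepage velocity v = q / n_e = 0.8343 / 0.31 = 2.691 m/day.
Travel time t = L / v = 2570 / 2.691 = 955.0 days = 2.615 years.

2.61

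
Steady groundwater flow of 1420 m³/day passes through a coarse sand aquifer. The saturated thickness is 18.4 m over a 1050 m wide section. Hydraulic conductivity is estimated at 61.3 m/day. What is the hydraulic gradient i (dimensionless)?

0.00120

Cross-sectional area A = 1050 × 18.4 = 19320 m².
From Q = K·A·i, i = Q / (K·A) = 1420 / (61.30 × 19320) = 0.001199.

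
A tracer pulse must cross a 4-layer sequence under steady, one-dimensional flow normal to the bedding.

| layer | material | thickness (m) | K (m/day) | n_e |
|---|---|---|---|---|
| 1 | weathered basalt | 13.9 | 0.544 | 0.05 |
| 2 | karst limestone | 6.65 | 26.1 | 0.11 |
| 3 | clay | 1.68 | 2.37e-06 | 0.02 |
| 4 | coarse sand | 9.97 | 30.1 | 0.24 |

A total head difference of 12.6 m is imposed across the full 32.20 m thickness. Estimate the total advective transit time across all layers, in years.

593

With flow normal to the layers, continuity requires the same specific discharge q through every layer.
Σ(b_i/K_i) = 13.9/0.544 + 6.65/26.1 + 1.68/2.37e-06 + 9.97/30.1 = 7.089e+05 d.
q = Δh / Σ(b_i/K_i) = 12.6 / 7.089e+05 = 1.777e-05 m/day.
In each layer the seepage velocity is v_i = q/n_i, so the layer transit time is t_i = b_i·n_i / q:
  layer 1 (weathered basalt): t_1 = 13.9 × 0.05 / 1.777e-05 = 39101 d
  layer 2 (karst limestone): t_2 = 6.65 × 0.11 / 1.777e-05 = 41155 d
  layer 3 (clay): t_3 = 1.68 × 0.02 / 1.777e-05 = 1890 d
  layer 4 (coarse sand): t_4 = 9.97 × 0.24 / 1.777e-05 = 1.346e+05 d
Total t = Σ t_i = 2.168e+05 days = 593.5 years.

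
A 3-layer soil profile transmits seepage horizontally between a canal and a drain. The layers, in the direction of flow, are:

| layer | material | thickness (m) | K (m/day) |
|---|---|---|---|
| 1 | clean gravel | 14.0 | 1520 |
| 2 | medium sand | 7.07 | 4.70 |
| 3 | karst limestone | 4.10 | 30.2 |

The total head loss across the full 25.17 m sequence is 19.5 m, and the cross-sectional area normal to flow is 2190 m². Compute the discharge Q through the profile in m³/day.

Flow is perpendicular to layering, so the layers act in series and the equivalent K is the thickness-weighted harmonic mean.
Total thickness L = 14.0 + 7.07 + 4.10 = 25.17 m.
Σ(b_i/K_i) = 14.0/1520 + 7.07/4.70 + 4.10/30.2 = 1.649 d.
K_eq = L / Σ(b_i/K_i) = 25.17 / 1.649 = 15.26 m/day.
Q = K_eq · A · (Δh/L) = 15.26 × 2190 × (19.5/25.17) = 25894 m³/day.

25900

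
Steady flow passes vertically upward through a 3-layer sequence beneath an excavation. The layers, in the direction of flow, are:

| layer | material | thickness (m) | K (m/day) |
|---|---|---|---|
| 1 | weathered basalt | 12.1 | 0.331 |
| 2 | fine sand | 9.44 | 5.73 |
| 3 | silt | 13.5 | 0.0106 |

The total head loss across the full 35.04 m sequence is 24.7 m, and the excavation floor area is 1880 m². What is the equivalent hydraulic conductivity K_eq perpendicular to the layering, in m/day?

0.0267

Flow is perpendicular to layering, so the layers act in series and the equivalent K is the thickness-weighted harmonic mean.
Total thickness L = 12.1 + 9.44 + 13.5 = 35.04 m.
Σ(b_i/K_i) = 12.1/0.331 + 9.44/5.73 + 13.5/0.0106 = 1312 d.
K_eq = L / Σ(b_i/K_i) = 35.04 / 1312 = 0.02671 m/day.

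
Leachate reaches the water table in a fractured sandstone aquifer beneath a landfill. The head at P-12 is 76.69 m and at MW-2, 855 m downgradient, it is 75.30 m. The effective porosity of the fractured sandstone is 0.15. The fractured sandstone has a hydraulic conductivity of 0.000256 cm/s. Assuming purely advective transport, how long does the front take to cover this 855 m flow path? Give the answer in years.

Convert K: 0.000256 cm/s × 864 = 0.2212 m/day.
Hydraulic gradient i = (76.69 − 75.30) / 855 = 1.39 / 855 = 0.001626.
Darcy flux q = K · i = 0.2212 × 0.001626 = 0.0003596 m/day.
Seepage velocity v = q / n_e = 0.0003596 / 0.15 = 0.002397 m/day.
Travel time t = L / v = 855 / 0.002397 = 3.567e+05 days = 976.5 years.

976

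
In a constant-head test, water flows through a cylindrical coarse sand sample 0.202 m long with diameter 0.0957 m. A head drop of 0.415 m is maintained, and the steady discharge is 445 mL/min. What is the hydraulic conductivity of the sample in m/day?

43.4

Cross-sectional area A = π·(d/2)² = π × (0.0957/2)² = 0.007193 m².
Convert discharge: 445 mL/min = 7.417e-06 m³/s.
Darcy's law rearranged: K = Q·L / (A·Δh) = 7.417e-06 × 0.202 / (0.007193 × 0.415) = 0.0005019 m/s = 43.36 m/day.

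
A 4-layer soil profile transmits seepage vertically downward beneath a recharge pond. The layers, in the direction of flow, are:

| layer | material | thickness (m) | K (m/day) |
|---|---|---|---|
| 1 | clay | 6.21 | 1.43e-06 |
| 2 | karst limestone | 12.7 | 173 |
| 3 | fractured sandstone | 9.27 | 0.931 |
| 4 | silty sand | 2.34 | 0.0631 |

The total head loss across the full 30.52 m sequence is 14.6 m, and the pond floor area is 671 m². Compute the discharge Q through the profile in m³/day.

Flow is perpendicular to layering, so the layers act in series and the equivalent K is the thickness-weighted harmonic mean.
Total thickness L = 6.21 + 12.7 + 9.27 + 2.34 = 30.52 m.
Σ(b_i/K_i) = 6.21/1.43e-06 + 12.7/173 + 9.27/0.931 + 2.34/0.0631 = 4.343e+06 d.
K_eq = L / Σ(b_i/K_i) = 30.52 / 4.343e+06 = 7.028e-06 m/day.
Q = K_eq · A · (Δh/L) = 7.028e-06 × 671 × (14.6/30.52) = 0.002256 m³/day.

0.00226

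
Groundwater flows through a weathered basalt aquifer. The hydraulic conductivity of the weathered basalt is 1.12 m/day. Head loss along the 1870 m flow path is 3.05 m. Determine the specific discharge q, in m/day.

Hydraulic gradient i = Δh / L = 3.05 / 1870 = 0.001631.
Specific discharge q = K · i = 1.120 × 0.001631 = 0.001827 m/day.

0.00183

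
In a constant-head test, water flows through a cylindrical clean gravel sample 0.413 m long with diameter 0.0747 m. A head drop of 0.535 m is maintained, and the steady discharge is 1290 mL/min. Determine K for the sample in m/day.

327

Cross-sectional area A = π·(d/2)² = π × (0.0747/2)² = 0.004383 m².
Convert discharge: 1290 mL/min = 2.150e-05 m³/s.
Darcy's law rearranged: K = Q·L / (A·Δh) = 2.150e-05 × 0.413 / (0.004383 × 0.535) = 0.003787 m/s = 327.2 m/day.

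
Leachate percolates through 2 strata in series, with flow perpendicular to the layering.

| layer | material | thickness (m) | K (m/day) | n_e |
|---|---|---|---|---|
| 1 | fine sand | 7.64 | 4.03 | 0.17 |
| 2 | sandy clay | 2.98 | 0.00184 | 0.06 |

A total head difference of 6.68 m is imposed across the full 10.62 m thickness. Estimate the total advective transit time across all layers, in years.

0.982

With flow normal to the layers, continuity requires the same specific discharge q through every layer.
Σ(b_i/K_i) = 7.64/4.03 + 2.98/0.00184 = 1621 d.
q = Δh / Σ(b_i/K_i) = 6.68 / 1621 = 0.004120 m/day.
In each layer the seepage velocity is v_i = q/n_i, so the layer transit time is t_i = b_i·n_i / q:
  layer 1 (fine sand): t_1 = 7.64 × 0.17 / 0.004120 = 315.3 d
  layer 2 (sandy clay): t_2 = 2.98 × 0.06 / 0.004120 = 43.40 d
Total t = Σ t_i = 358.7 days = 0.9820 years.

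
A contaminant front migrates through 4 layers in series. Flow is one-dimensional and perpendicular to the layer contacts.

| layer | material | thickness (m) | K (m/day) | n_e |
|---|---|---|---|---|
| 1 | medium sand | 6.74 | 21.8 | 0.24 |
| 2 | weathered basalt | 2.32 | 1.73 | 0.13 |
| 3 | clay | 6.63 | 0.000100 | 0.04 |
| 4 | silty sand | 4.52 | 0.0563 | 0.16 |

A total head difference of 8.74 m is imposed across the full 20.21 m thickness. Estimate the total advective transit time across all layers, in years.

60.5

With flow normal to the layers, continuity requires the same specific discharge q through every layer.
Σ(b_i/K_i) = 6.74/21.8 + 2.32/1.73 + 6.63/0.000100 + 4.52/0.0563 = 66382 d.
q = Δh / Σ(b_i/K_i) = 8.74 / 66382 = 0.0001317 m/day.
In each layer the seepage velocity is v_i = q/n_i, so the layer transit time is t_i = b_i·n_i / q:
  layer 1 (medium sand): t_1 = 6.74 × 0.24 / 0.0001317 = 12286 d
  layer 2 (weathered basalt): t_2 = 2.32 × 0.13 / 0.0001317 = 2291 d
  layer 3 (clay): t_3 = 6.63 × 0.04 / 0.0001317 = 2014 d
  layer 4 (silty sand): t_4 = 4.52 × 0.16 / 0.0001317 = 5493 d
Total t = Σ t_i = 22084 days = 60.46 years.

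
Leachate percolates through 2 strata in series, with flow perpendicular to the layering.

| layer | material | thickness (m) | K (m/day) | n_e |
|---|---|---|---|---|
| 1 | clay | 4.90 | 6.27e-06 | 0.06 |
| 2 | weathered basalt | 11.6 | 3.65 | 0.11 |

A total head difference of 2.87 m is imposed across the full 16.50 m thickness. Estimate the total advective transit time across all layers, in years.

1170

With flow normal to the layers, continuity requires the same specific discharge q through every layer.
Σ(b_i/K_i) = 4.90/6.27e-06 + 11.6/3.65 = 7.815e+05 d.
q = Δh / Σ(b_i/K_i) = 2.87 / 7.815e+05 = 3.672e-06 m/day.
In each layer the seepage velocity is v_i = q/n_i, so the layer transit time is t_i = b_i·n_i / q:
  layer 1 (clay): t_1 = 4.90 × 0.06 / 3.672e-06 = 80056 d
  layer 2 (weathered basalt): t_2 = 11.6 × 0.11 / 3.672e-06 = 3.475e+05 d
Total t = Σ t_i = 4.275e+05 days = 1170 years.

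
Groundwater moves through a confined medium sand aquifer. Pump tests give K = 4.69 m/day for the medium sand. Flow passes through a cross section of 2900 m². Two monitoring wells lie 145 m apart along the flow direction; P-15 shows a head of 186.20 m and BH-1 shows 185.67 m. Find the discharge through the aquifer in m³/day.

Hydraulic gradient i = (186.20 − 185.67) / 145 = 0.53 / 145 = 0.003655.
Darcy's law: Q = K · A · i = 4.690 × 2900 × 0.003655 = 49.71 m³/day.

49.7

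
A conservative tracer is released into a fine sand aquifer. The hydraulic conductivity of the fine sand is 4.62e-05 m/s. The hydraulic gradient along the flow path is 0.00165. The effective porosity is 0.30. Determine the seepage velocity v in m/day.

0.0220

Convert K: 4.62e-05 m/s × 86400 = 3.992 m/day.
Hydraulic gradient i = 0.00165.
Darcy flux q = K · i = 3.992 × 0.001650 = 0.006586 m/day.
Seepage velocity v = q / n_e = 0.006586 / 0.30 = 0.02195 m/day.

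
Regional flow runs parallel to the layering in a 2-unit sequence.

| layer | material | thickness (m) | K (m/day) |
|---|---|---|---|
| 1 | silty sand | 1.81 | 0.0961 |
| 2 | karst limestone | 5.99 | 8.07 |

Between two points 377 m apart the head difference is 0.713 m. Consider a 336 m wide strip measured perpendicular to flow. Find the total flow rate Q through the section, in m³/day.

Flow is parallel to layering, so each bed carries its own Darcy discharge and the transmissivities add.
Σ(K_i·b_i) = 0.0961×1.81 + 8.07×5.99 = 48.51 m²/day.
Hydraulic gradient i = Δh / L = 0.713 / 377 = 0.001891.
Q = Σ(K_i·b_i) · W · i = 48.51 × 336 × 0.001891 = 30.83 m³/day.

30.8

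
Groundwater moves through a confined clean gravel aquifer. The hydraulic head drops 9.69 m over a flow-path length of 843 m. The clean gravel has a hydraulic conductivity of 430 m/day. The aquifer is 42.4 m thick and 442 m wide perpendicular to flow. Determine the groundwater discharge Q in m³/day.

Cross-sectional area A = 442 × 42.4 = 18741 m².
Hydraulic gradient i = Δh / L = 9.69 / 843 = 0.01149.
Darcy's law: Q = K · A · i = 430.0 × 18741 × 0.01149 = 92630 m³/day.

92600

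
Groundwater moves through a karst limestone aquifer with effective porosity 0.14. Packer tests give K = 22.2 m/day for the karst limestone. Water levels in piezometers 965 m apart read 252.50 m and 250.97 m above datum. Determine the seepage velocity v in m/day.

0.251

Hydraulic gradient i = (252.50 − 250.97) / 965 = 1.53 / 965 = 0.001585.
Darcy flux q = K · i = 22.20 × 0.001585 = 0.03520 m/day.
Seepage velocity v = q / n_e = 0.03520 / 0.14 = 0.2514 m/day.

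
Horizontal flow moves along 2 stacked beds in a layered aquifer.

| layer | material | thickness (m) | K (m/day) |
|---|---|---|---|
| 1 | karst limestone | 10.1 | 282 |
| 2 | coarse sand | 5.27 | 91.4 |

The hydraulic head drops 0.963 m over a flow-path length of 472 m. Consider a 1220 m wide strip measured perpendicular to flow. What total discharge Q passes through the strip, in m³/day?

8290

Flow is parallel to layering, so each bed carries its own Darcy discharge and the transmissivities add.
Σ(K_i·b_i) = 282×10.1 + 91.4×5.27 = 3330 m²/day.
Hydraulic gradient i = Δh / L = 0.963 / 472 = 0.002040.
Q = Σ(K_i·b_i) · W · i = 3330 × 1220 × 0.002040 = 8288 m³/day.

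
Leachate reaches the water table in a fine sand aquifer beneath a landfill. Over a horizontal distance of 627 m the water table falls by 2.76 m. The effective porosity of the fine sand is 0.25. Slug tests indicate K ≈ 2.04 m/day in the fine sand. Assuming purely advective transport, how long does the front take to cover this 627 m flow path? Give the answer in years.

Hydraulic gradient i = Δh / L = 2.76 / 627 = 0.004402.
Darcy flux q = K · i = 2.040 × 0.004402 = 0.008980 m/day.
Seepage velocity v = q / n_e = 0.008980 / 0.25 = 0.03592 m/day.
Travel time t = L / v = 627 / 0.03592 = 17456 days = 47.79 years.

47.8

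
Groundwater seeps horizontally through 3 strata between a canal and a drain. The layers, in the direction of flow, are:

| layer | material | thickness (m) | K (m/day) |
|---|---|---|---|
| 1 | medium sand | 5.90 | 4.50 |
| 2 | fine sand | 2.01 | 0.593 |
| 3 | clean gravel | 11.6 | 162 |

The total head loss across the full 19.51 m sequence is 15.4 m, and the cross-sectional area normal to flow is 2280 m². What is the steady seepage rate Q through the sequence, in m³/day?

Flow is perpendicular to layering, so the layers act in series and the equivalent K is the thickness-weighted harmonic mean.
Total thickness L = 5.90 + 2.01 + 11.6 = 19.51 m.
Σ(b_i/K_i) = 5.90/4.50 + 2.01/0.593 + 11.6/162 = 4.772 d.
K_eq = L / Σ(b_i/K_i) = 19.51 / 4.772 = 4.088 m/day.
Q = K_eq · A · (Δh/L) = 4.088 × 2280 × (15.4/19.51) = 7358 m³/day.

7360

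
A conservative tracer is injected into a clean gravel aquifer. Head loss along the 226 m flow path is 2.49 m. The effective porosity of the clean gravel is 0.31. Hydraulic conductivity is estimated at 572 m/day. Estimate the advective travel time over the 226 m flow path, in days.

Hydraulic gradient i = Δh / L = 2.49 / 226 = 0.01102.
Darcy flux q = K · i = 572.0 × 0.01102 = 6.302 m/day.
Seepage velocity v = q / n_e = 6.302 / 0.31 = 20.33 m/day.
Travel time t = L / v = 226 / 20.33 = 11.12 days.

11.1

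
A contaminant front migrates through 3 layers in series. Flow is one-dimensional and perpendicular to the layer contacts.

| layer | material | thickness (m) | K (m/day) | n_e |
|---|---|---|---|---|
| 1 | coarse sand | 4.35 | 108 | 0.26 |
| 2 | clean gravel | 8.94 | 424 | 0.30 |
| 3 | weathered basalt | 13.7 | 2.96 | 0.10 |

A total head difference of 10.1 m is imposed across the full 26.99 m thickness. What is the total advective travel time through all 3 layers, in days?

With flow normal to the layers, continuity requires the same specific discharge q through every layer.
Σ(b_i/K_i) = 4.35/108 + 8.94/424 + 13.7/2.96 = 4.690 d.
q = Δh / Σ(b_i/K_i) = 10.1 / 4.690 = 2.154 m/day.
In each layer the seepage velocity is v_i = q/n_i, so the layer transit time is t_i = b_i·n_i / q:
  layer 1 (coarse sand): t_1 = 4.35 × 0.26 / 2.154 = 0.5252 d
  layer 2 (clean gravel): t_2 = 8.94 × 0.30 / 2.154 = 1.245 d
  layer 3 (weathered basalt): t_3 = 13.7 × 0.10 / 2.154 = 0.6361 d
Total t = Σ t_i = 2.407 days.

2.41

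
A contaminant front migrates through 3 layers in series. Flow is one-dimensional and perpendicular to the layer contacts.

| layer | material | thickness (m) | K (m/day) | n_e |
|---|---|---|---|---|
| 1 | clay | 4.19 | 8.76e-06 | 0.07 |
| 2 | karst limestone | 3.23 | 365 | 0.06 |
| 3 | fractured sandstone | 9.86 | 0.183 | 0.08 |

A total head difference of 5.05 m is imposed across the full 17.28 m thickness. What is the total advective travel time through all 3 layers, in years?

331

With flow normal to the layers, continuity requires the same specific discharge q through every layer.
Σ(b_i/K_i) = 4.19/8.76e-06 + 3.23/365 + 9.86/0.183 = 4.784e+05 d.
q = Δh / Σ(b_i/K_i) = 5.05 / 4.784e+05 = 1.056e-05 m/day.
In each layer the seepage velocity is v_i = q/n_i, so the layer transit time is t_i = b_i·n_i / q:
  layer 1 (clay): t_1 = 4.19 × 0.07 / 1.056e-05 = 27783 d
  layer 2 (karst limestone): t_2 = 3.23 × 0.06 / 1.056e-05 = 18358 d
  layer 3 (fractured sandstone): t_3 = 9.86 × 0.08 / 1.056e-05 = 74720 d
Total t = Σ t_i = 1.209e+05 days = 330.9 years.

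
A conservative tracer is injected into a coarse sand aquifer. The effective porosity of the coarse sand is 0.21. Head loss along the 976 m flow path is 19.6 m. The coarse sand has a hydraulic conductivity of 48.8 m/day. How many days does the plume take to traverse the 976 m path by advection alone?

209

Hydraulic gradient i = Δh / L = 19.6 / 976 = 0.02008.
Darcy flux q = K · i = 48.80 × 0.02008 = 0.9800 m/day.
Seepage velocity v = q / n_e = 0.9800 / 0.21 = 4.667 m/day.
Travel time t = L / v = 976 / 4.667 = 209.1 days.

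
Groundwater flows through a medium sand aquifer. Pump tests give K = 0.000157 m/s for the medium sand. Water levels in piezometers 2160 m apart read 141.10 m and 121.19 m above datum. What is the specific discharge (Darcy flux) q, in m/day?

Convert K: 0.000157 m/s × 86400 = 13.56 m/day.
Hydraulic gradient i = (141.10 − 121.19) / 2160 = 19.91 / 2160 = 0.009218.
Specific discharge q = K · i = 13.56 × 0.009218 = 0.1250 m/day.

0.125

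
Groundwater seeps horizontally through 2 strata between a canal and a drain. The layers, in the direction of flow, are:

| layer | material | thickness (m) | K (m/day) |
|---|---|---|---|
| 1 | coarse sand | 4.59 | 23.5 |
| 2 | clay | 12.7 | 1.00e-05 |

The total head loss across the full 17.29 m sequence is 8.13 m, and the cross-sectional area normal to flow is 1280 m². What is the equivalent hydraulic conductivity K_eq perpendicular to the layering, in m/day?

1.36e-05

Flow is perpendicular to layering, so the layers act in series and the equivalent K is the thickness-weighted harmonic mean.
Total thickness L = 4.59 + 12.7 = 17.29 m.
Σ(b_i/K_i) = 4.59/23.5 + 12.7/1.00e-05 = 1.270e+06 d.
K_eq = L / Σ(b_i/K_i) = 17.29 / 1.270e+06 = 1.361e-05 m/day.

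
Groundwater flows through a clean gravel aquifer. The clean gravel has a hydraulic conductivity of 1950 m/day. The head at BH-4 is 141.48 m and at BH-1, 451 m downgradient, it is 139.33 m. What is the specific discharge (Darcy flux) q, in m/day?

Hydraulic gradient i = (141.48 − 139.33) / 451 = 2.15 / 451 = 0.004767.
Specific discharge q = K · i = 1950 × 0.004767 = 9.296 m/day.

9.30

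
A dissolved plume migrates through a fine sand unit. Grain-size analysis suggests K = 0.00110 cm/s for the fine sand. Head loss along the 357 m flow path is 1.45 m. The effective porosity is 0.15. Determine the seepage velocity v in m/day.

0.0257

Convert K: 0.00110 cm/s × 864 = 0.9504 m/day.
Hydraulic gradient i = Δh / L = 1.45 / 357 = 0.004062.
Darcy flux q = K · i = 0.9504 × 0.004062 = 0.003860 m/day.
Seepage velocity v = q / n_e = 0.003860 / 0.15 = 0.02573 m/day.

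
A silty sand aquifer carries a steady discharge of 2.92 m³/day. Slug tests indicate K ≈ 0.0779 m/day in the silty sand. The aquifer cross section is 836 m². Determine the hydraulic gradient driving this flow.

0.0448

From Q = K·A·i, i = Q / (K·A) = 2.92 / (0.07790 × 836.0) = 0.04484.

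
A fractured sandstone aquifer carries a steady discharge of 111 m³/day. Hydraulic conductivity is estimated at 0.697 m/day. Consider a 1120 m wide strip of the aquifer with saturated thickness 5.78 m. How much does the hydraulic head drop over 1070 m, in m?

Cross-sectional area A = 1120 × 5.78 = 6474 m².
From Q = K·A·i, i = Q / (K·A) = 111 / (0.6970 × 6474) = 0.02460.
Head loss Δh = i · L = 0.02460 × 1070 = 26.32 m.

26.3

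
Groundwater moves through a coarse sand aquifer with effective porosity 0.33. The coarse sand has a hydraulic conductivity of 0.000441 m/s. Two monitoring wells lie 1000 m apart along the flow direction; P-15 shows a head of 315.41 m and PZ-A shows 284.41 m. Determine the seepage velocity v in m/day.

Convert K: 0.000441 m/s × 86400 = 38.10 m/day.
Hydraulic gradient i = (315.41 − 284.41) / 1000 = 31 / 1000 = 0.03100.
Darcy flux q = K · i = 38.10 × 0.03100 = 1.181 m/day.
Seepage velocity v = q / n_e = 1.181 / 0.33 = 3.579 m/day.

3.58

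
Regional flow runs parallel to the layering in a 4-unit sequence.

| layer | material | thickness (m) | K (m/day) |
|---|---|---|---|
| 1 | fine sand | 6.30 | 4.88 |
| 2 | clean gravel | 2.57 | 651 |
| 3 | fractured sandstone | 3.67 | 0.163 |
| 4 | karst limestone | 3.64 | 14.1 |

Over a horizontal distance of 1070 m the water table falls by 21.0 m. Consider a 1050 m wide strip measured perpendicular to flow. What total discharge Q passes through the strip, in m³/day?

Flow is parallel to layering, so each bed carries its own Darcy discharge and the transmissivities add.
Σ(K_i·b_i) = 4.88×6.30 + 651×2.57 + 0.163×3.67 + 14.1×3.64 = 1756 m²/day.
Hydraulic gradient i = Δh / L = 21.0 / 1070 = 0.01963.
Q = Σ(K_i·b_i) · W · i = 1756 × 1050 × 0.01963 = 36181 m³/day.

36200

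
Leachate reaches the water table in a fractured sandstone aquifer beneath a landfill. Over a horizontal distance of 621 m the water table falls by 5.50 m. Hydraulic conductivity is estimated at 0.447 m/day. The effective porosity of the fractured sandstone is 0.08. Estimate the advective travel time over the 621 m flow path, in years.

34.4

Hydraulic gradient i = Δh / L = 5.50 / 621 = 0.008857.
Darcy flux q = K · i = 0.4470 × 0.008857 = 0.003959 m/day.
Seepage velocity v = q / n_e = 0.003959 / 0.08 = 0.04949 m/day.
Travel time t = L / v = 621 / 0.04949 = 12549 days = 34.36 years.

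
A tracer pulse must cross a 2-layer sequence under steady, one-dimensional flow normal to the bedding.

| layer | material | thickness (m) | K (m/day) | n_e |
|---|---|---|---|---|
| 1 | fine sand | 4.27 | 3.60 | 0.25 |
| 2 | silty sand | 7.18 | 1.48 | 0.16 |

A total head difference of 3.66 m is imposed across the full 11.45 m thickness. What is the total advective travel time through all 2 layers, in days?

With flow normal to the layers, continuity requires the same specific discharge q through every layer.
Σ(b_i/K_i) = 4.27/3.60 + 7.18/1.48 = 6.037 d.
q = Δh / Σ(b_i/K_i) = 3.66 / 6.037 = 0.6062 m/day.
In each layer the seepage velocity is v_i = q/n_i, so the layer transit time is t_i = b_i·n_i / q:
  layer 1 (fine sand): t_1 = 4.27 × 0.25 / 0.6062 = 1.761 d
  layer 2 (silty sand): t_2 = 7.18 × 0.16 / 0.6062 = 1.895 d
Total t = Σ t_i = 3.656 days.

3.66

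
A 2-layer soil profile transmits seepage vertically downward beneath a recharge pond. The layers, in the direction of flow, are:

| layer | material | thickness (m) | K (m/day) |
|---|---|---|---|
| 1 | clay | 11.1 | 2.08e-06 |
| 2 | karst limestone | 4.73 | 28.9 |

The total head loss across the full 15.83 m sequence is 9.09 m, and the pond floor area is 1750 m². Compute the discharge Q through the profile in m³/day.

0.00298

Flow is perpendicular to layering, so the layers act in series and the equivalent K is the thickness-weighted harmonic mean.
Total thickness L = 11.1 + 4.73 = 15.83 m.
Σ(b_i/K_i) = 11.1/2.08e-06 + 4.73/28.9 = 5.337e+06 d.
K_eq = L / Σ(b_i/K_i) = 15.83 / 5.337e+06 = 2.966e-06 m/day.
Q = K_eq · A · (Δh/L) = 2.966e-06 × 1750 × (9.09/15.83) = 0.002981 m³/day.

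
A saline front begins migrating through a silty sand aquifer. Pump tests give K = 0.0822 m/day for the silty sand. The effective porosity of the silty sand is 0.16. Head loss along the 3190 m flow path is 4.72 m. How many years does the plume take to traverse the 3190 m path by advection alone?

11500

Hydraulic gradient i = Δh / L = 4.72 / 3190 = 0.001480.
Darcy flux q = K · i = 0.08220 × 0.001480 = 0.0001216 m/day.
Seepage velocity v = q / n_e = 0.0001216 / 0.16 = 0.0007602 m/day.
Travel time t = L / v = 3190 / 0.0007602 = 4.197e+06 days = 11489 years.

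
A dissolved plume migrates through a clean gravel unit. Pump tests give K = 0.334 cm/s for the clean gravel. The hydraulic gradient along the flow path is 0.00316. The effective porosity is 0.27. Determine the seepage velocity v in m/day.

Convert K: 0.334 cm/s × 864 = 288.6 m/day.
Hydraulic gradient i = 0.00316.
Darcy flux q = K · i = 288.6 × 0.003160 = 0.9119 m/day.
Seepage velocity v = q / n_e = 0.9119 / 0.27 = 3.377 m/day.

3.38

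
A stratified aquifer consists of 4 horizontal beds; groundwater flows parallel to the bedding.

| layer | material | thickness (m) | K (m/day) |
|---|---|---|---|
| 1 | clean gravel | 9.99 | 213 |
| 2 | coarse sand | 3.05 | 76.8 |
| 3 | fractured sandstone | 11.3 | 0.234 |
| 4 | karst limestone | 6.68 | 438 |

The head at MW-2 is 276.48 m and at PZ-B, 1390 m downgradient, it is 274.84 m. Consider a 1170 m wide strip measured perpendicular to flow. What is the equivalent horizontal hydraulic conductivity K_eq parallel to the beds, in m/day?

Flow is parallel to layering, so each bed carries its own Darcy discharge and the transmissivities add.
Σ(K_i·b_i) = 213×9.99 + 76.8×3.05 + 0.234×11.3 + 438×6.68 = 5291 m²/day.
Total thickness b = 31.02 m, so K_eq = Σ(K_i·b_i)/b = 170.6 m/day.

171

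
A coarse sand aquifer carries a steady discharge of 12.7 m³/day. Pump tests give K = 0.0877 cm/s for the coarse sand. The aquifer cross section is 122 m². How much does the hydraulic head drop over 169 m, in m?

Convert K: 0.0877 cm/s × 864 = 75.77 m/day.
From Q = K·A·i, i = Q / (K·A) = 12.7 / (75.77 × 122.0) = 0.001374.
Head loss Δh = i · L = 0.001374 × 169 = 0.2322 m.

0.232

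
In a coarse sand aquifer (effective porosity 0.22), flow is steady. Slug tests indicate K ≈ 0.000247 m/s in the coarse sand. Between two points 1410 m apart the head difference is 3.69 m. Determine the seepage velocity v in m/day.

Convert K: 0.000247 m/s × 86400 = 21.34 m/day.
Hydraulic gradient i = Δh / L = 3.69 / 1410 = 0.002617.
Darcy flux q = K · i = 21.34 × 0.002617 = 0.05585 m/day.
Seepage velocity v = q / n_e = 0.05585 / 0.22 = 0.2539 m/day.

0.254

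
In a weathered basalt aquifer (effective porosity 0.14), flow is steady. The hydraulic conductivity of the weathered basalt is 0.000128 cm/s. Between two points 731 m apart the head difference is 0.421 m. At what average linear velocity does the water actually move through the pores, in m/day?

Convert K: 0.000128 cm/s × 864 = 0.1106 m/day.
Hydraulic gradient i = Δh / L = 0.421 / 731 = 0.0005759.
Darcy flux q = K · i = 0.1106 × 0.0005759 = 6.369e-05 m/day.
Seepage velocity v = q / n_e = 6.369e-05 / 0.14 = 0.0004549 m/day.

0.000455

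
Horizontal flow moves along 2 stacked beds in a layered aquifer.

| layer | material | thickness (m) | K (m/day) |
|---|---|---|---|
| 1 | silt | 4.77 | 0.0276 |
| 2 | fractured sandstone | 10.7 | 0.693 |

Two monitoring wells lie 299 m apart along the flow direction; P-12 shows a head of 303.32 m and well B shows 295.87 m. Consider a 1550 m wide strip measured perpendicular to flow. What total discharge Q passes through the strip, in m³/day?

Flow is parallel to layering, so each bed carries its own Darcy discharge and the transmissivities add.
Σ(K_i·b_i) = 0.0276×4.77 + 0.693×10.7 = 7.547 m²/day.
Hydraulic gradient i = (303.32 − 295.87) / 299 = 7.45 / 299 = 0.02492.
Q = Σ(K_i·b_i) · W · i = 7.547 × 1550 × 0.02492 = 291.5 m³/day.

291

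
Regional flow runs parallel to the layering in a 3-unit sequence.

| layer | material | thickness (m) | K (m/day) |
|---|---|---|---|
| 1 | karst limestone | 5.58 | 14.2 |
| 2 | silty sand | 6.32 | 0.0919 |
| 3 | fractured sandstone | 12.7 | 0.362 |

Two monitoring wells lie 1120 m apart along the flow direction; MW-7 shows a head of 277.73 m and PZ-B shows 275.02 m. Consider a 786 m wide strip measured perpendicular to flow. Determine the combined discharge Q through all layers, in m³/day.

161

Flow is parallel to layering, so each bed carries its own Darcy discharge and the transmissivities add.
Σ(K_i·b_i) = 14.2×5.58 + 0.0919×6.32 + 0.362×12.7 = 84.41 m²/day.
Hydraulic gradient i = (277.73 − 275.02) / 1120 = 2.71 / 1120 = 0.002420.
Q = Σ(K_i·b_i) · W · i = 84.41 × 786 × 0.002420 = 160.5 m³/day.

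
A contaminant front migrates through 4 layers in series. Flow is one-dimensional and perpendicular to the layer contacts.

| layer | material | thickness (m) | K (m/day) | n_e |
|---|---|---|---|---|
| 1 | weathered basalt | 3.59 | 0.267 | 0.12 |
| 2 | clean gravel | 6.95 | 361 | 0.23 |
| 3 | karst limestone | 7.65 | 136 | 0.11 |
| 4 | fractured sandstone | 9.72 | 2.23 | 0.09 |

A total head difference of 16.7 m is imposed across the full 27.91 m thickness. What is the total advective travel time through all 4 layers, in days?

With flow normal to the layers, continuity requires the same specific discharge q through every layer.
Σ(b_i/K_i) = 3.59/0.267 + 6.95/361 + 7.65/136 + 9.72/2.23 = 17.88 d.
q = Δh / Σ(b_i/K_i) = 16.7 / 17.88 = 0.9340 m/day.
In each layer the seepage velocity is v_i = q/n_i, so the layer transit time is t_i = b_i·n_i / q:
  layer 1 (weathered basalt): t_1 = 3.59 × 0.12 / 0.9340 = 0.4612 d
  layer 2 (clean gravel): t_2 = 6.95 × 0.23 / 0.9340 = 1.711 d
  layer 3 (karst limestone): t_3 = 7.65 × 0.11 / 0.9340 = 0.9010 d
  layer 4 (fractured sandstone): t_4 = 9.72 × 0.09 / 0.9340 = 0.9366 d
Total t = Σ t_i = 4.010 days.

4.01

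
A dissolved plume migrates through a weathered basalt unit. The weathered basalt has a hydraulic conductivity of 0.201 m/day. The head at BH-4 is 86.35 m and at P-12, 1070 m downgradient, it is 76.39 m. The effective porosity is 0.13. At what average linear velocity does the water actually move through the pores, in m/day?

0.0144

Hydraulic gradient i = (86.35 − 76.39) / 1070 = 9.96 / 1070 = 0.009308.
Darcy flux q = K · i = 0.2010 × 0.009308 = 0.001871 m/day.
Seepage velocity v = q / n_e = 0.001871 / 0.13 = 0.01439 m/day.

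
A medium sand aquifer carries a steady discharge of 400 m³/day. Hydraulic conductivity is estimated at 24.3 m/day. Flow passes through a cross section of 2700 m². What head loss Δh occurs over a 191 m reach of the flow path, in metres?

From Q = K·A·i, i = Q / (K·A) = 400 / (24.30 × 2700) = 0.006097.
Head loss Δh = i · L = 0.006097 × 191 = 1.164 m.

1.16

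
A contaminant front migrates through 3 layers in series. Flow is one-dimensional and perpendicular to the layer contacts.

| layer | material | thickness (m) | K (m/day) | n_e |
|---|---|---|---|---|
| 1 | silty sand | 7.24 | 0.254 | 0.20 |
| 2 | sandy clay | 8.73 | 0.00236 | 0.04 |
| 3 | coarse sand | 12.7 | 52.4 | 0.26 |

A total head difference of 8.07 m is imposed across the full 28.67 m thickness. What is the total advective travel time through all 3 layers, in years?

6.45

With flow normal to the layers, continuity requires the same specific discharge q through every layer.
Σ(b_i/K_i) = 7.24/0.254 + 8.73/0.00236 + 12.7/52.4 = 3728 d.
q = Δh / Σ(b_i/K_i) = 8.07 / 3728 = 0.002165 m/day.
In each layer the seepage velocity is v_i = q/n_i, so the layer transit time is t_i = b_i·n_i / q:
  layer 1 (silty sand): t_1 = 7.24 × 0.20 / 0.002165 = 668.9 d
  layer 2 (sandy clay): t_2 = 8.73 × 0.04 / 0.002165 = 161.3 d
  layer 3 (coarse sand): t_3 = 12.7 × 0.26 / 0.002165 = 1525 d
Total t = Σ t_i = 2356 days = 6.449 years.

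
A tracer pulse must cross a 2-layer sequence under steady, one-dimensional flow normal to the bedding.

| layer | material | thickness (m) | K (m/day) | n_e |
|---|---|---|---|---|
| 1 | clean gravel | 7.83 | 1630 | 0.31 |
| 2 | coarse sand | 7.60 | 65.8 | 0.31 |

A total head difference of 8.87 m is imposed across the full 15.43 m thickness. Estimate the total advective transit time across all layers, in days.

0.0649

With flow normal to the layers, continuity requires the same specific discharge q through every layer.
Σ(b_i/K_i) = 7.83/1630 + 7.60/65.8 = 0.1203 d.
q = Δh / Σ(b_i/K_i) = 8.87 / 0.1203 = 73.73 m/day.
In each layer the seepage velocity is v_i = q/n_i, so the layer transit time is t_i = b_i·n_i / q:
  layer 1 (clean gravel): t_1 = 7.83 × 0.31 / 73.73 = 0.03292 d
  layer 2 (coarse sand): t_2 = 7.60 × 0.31 / 73.73 = 0.03195 d
Total t = Σ t_i = 0.06488 days.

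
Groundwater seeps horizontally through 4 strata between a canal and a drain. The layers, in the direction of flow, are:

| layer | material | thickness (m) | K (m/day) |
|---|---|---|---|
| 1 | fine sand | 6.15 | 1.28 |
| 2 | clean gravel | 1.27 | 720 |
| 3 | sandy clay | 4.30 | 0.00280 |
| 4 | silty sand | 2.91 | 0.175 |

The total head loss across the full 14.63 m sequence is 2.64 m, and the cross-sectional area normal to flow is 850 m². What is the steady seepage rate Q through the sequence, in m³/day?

Flow is perpendicular to layering, so the layers act in series and the equivalent K is the thickness-weighted harmonic mean.
Total thickness L = 6.15 + 1.27 + 4.30 + 2.91 = 14.63 m.
Σ(b_i/K_i) = 6.15/1.28 + 1.27/720 + 4.30/0.00280 + 2.91/0.175 = 1557 d.
K_eq = L / Σ(b_i/K_i) = 14.63 / 1557 = 0.009395 m/day.
Q = K_eq · A · (Δh/L) = 0.009395 × 850 × (2.64/14.63) = 1.441 m³/day.

1.44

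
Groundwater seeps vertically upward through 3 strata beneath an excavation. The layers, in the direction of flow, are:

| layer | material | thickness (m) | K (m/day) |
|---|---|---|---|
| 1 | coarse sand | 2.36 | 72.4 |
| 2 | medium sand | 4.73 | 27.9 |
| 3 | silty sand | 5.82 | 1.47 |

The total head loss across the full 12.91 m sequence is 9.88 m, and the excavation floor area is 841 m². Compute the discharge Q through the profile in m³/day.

2000

Flow is perpendicular to layering, so the layers act in series and the equivalent K is the thickness-weighted harmonic mean.
Total thickness L = 2.36 + 4.73 + 5.82 = 12.91 m.
Σ(b_i/K_i) = 2.36/72.4 + 4.73/27.9 + 5.82/1.47 = 4.161 d.
K_eq = L / Σ(b_i/K_i) = 12.91 / 4.161 = 3.102 m/day.
Q = K_eq · A · (Δh/L) = 3.102 × 841 × (9.88/12.91) = 1997 m³/day.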